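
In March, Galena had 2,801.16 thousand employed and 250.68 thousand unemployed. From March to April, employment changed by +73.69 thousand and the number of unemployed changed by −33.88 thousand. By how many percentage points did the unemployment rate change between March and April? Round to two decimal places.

The unemployment rate changed by −1.20 percentage points.

March: labor force = 2,801.16 + 250.68 = 3,051.84; u = 250.68/3,051.84 = 8.21%.
April: labor force = 2,874.85 + 216.80 = 3,091.65; u = 216.80/3,091.65 = 7.01%.
Change = 7.01% − 8.21% = −1.20 pp.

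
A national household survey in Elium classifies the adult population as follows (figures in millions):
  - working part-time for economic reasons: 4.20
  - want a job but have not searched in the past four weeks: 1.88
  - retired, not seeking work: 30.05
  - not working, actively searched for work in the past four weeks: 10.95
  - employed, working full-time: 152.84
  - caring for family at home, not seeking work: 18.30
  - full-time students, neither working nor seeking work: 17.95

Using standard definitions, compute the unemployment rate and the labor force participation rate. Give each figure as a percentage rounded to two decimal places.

Unemployment rate ≈ 6.52%; labor force participation rate ≈ 71.13%.

Employed = 4.20 + 152.84 = 157.04 million (anyone who worked, including part-time for economic reasons, counts as employed).
Unemployed = 10.95 million.
Labor force = 157.04 + 10.95 = 167.99 million.
Not in labor force = 1.88 + 30.05 + 18.30 + 17.95 = 68.18 million (those not working and not actively searching are outside the labor force — including those who want a job but have given up searching).
Civilian working-age population = 167.99 + 68.18 = 236.17 million.
Unemployment rate = 10.95 / 167.99 = 6.52%.
Labor force participation rate = 167.99 / 236.17 = 71.13%.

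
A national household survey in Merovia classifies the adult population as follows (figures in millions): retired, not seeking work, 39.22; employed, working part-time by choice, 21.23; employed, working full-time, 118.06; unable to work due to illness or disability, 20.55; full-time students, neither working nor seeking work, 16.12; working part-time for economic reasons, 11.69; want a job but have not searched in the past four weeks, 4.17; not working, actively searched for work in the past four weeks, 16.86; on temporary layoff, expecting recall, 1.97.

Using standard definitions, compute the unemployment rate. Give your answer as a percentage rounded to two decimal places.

Employed = 21.23 + 118.06 + 11.69 = 150.98 million (anyone who worked, including part-time for economic reasons, counts as employed).
Unemployed = 16.86 + 1.97 = 18.83 million (jobless and actively searching, or on temporary layoff).
Labor force = 150.98 + 18.83 = 169.81 million.
Unemployment rate = 18.83 / 169.81 = 11.09%.

Unemployment rate ≈ 11.09%.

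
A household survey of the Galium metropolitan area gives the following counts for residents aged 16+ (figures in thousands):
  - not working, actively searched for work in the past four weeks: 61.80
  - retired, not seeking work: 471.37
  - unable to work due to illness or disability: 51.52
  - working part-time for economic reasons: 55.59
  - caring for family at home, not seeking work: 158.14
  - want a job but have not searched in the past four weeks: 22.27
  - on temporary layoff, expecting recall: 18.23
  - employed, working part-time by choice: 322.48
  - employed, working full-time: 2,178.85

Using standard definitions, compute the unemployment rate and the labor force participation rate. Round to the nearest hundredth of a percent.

Unemployment rate ≈ 3.03%; labor force participation rate ≈ 78.94%.

Employed = 55.59 + 322.48 + 2,178.85 = 2,556.92 thousand (anyone who worked, including part-time for economic reasons, counts as employed).
Unemployed = 61.80 + 18.23 = 80.03 thousand (jobless and actively searching, or on temporary layoff).
Labor force = 2,556.92 + 80.03 = 2,636.95 thousand.
Not in labor force = 471.37 + 51.52 + 158.14 + 22.27 = 703.30 thousand (those not working and not actively searching are outside the labor force — including those who want a job but have given up searching).
Civilian working-age population = 2,636.95 + 703.30 = 3,340.25 thousand.
Unemployment rate = 80.03 / 2,636.95 = 3.03%.
Labor force participation rate = 2,636.95 / 3,340.25 = 78.94%.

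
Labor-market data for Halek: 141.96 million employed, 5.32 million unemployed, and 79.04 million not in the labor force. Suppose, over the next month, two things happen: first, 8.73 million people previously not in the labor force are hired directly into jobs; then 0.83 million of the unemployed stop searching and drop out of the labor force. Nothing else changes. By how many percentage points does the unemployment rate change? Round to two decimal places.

Initially, labor force = 141.96 + 5.32 = 147.28 million, so u = 5.32/147.28 = 3.61%.
After the first change, employed and labor force both rise by 8.73; unemployed unchanged → E = 150.69, U = 5.32, labor force = 156.01 million.
After the second change, unemployed and labor force both fall by 0.83 → E = 150.69, U = 4.49, labor force = 155.18 million.
New unemployment rate = 4.49 / 155.18 = 2.89%.
Change = 2.89% − 3.61% = −0.72 percentage points.

The unemployment rate changes by −0.72 percentage points.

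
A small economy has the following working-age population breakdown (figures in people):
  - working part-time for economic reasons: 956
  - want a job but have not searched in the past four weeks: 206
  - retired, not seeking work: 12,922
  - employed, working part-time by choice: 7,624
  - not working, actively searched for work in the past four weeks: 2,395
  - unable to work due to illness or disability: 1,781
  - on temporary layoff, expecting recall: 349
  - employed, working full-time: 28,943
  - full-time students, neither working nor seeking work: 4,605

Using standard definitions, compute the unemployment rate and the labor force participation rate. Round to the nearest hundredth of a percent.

Employed = 956 + 7,624 + 28,943 = 37,523 (anyone who worked, including part-time for economic reasons, counts as employed).
Unemployed = 2,395 + 349 = 2,744 (jobless and actively searching, or on temporary layoff).
Labor force = 37,523 + 2,744 = 40,267.
Not in labor force = 206 + 12,922 + 1,781 + 4,605 = 19,514 (those not working and not actively searching are outside the labor force — including those who want a job but have given up searching).
Civilian working-age population = 40,267 + 19,514 = 59,781.
Unemployment rate = 2,744 / 40,267 = 6.81%.
Labor force participation rate = 40,267 / 59,781 = 67.36%.

Unemployment rate ≈ 6.81%; labor force participation rate ≈ 67.36%.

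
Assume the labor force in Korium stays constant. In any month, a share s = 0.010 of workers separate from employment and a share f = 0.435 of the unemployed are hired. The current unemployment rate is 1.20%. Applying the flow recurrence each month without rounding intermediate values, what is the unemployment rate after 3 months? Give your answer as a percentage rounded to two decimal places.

Unemployment rate after three months ≈ 2.07%.

With a fixed labor force, u_{t+1} = u_t + s·(1−u_t) − f·u_t = u_t·(1−s−f) + s.
Here 1−s−f = 0.555 and s = 0.010.
u_1 = 0.012000 × 0.555 + 0.010 = 0.016660.
u_2 = 0.016660 × 0.555 + 0.010 = 0.019246.
u_3 = 0.019246 × 0.555 + 0.010 = 0.020682.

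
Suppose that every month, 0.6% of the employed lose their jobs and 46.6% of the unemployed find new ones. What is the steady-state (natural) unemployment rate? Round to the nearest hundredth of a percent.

Steady-state unemployment rate ≈ 1.27%.

At steady state the flows balance: s·E = f·U, so U/(E+U) = s/(s+f).
u* = 0.6 / (0.6 + 46.6) = 0.6 / 47.20 = 1.27%.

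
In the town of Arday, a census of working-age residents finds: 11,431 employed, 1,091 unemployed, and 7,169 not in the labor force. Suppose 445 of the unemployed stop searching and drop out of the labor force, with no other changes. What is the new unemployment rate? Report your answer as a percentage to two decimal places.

Initially, labor force = 11,431 + 1,091 = 12,522, so u = 1,091/12,522 = 8.71%.
After the change, unemployed and labor force both fall by 445 → E = 11,431, U = 646, labor force = 12,077.
New unemployment rate = 646 / 12,077 = 5.35%.

New unemployment rate ≈ 5.35%.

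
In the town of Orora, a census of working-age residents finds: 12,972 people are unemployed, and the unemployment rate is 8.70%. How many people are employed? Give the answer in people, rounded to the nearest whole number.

About 136,131 are employed.

Labor force = U / u = 12,972 / 0.0870 ≈ 149,103.
Employed = labor force − unemployed = 149,103 − 12,972 = 136,131.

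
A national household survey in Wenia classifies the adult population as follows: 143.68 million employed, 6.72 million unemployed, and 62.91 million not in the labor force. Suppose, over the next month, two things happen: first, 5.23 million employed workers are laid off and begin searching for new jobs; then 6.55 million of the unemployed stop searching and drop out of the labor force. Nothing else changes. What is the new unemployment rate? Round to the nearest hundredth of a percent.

New unemployment rate ≈ 3.75%.

Initially, labor force = 143.68 + 6.72 = 150.40 million, so u = 6.72/150.40 = 4.47%.
After the first change, employed falls and unemployed rises by 5.23; labor force unchanged → E = 138.45, U = 11.95, labor force = 150.40 million.
After the second change, unemployed and labor force both fall by 6.55 → E = 138.45, U = 5.40, labor force = 143.85 million.
New unemployment rate = 5.40 / 143.85 = 3.75%.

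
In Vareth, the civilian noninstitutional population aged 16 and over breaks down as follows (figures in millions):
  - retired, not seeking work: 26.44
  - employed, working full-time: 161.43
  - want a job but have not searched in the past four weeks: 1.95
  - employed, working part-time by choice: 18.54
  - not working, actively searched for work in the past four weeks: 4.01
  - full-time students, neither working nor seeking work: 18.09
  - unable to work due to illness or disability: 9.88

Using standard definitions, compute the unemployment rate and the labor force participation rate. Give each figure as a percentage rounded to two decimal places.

Unemployment rate ≈ 2.18%; labor force participation rate ≈ 76.55%.

Employed = 161.43 + 18.54 = 179.97 million.
Unemployed = 4.01 million.
Labor force = 179.97 + 4.01 = 183.98 million.
Not in labor force = 26.44 + 1.95 + 18.09 + 9.88 = 56.36 million (those not working and not actively searching are outside the labor force — including those who want a job but have given up searching).
Civilian working-age population = 183.98 + 56.36 = 240.34 million.
Unemployment rate = 4.01 / 183.98 = 2.18%.
Labor force participation rate = 183.98 / 240.34 = 76.55%.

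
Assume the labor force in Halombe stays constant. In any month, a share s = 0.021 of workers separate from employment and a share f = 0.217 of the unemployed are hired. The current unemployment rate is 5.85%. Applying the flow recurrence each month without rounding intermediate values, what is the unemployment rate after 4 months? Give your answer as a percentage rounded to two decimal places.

With a fixed labor force, u_{t+1} = u_t + s·(1−u_t) − f·u_t = u_t·(1−s−f) + s.
Here 1−s−f = 0.762 and s = 0.021.
u_1 = 0.058500 × 0.762 + 0.021 = 0.065577.
u_2 = 0.065577 × 0.762 + 0.021 = 0.070970.
u_3 = 0.070970 × 0.762 + 0.021 = 0.075079.
u_4 = 0.075079 × 0.762 + 0.021 = 0.078210.

Unemployment rate after four months ≈ 7.82%.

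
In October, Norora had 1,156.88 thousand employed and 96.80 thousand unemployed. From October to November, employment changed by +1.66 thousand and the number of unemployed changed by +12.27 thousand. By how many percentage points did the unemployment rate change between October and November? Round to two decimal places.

The unemployment rate changed by +0.88 percentage points.

October: labor force = 1,156.88 + 96.80 = 1,253.68; u = 96.80/1,253.68 = 7.72%.
November: labor force = 1,158.54 + 109.07 = 1,267.61; u = 109.07/1,267.61 = 8.60%.
Change = 8.60% − 7.72% = +0.88 pp.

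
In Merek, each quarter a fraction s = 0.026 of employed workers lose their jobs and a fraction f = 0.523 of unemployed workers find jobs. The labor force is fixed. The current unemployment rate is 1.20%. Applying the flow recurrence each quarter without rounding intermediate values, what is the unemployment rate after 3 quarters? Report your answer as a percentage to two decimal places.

Unemployment rate after three quarters ≈ 4.41%.

With a fixed labor force, u_{t+1} = u_t + s·(1−u_t) − f·u_t = u_t·(1−s−f) + s.
Here 1−s−f = 0.451 and s = 0.026.
u_1 = 0.012000 × 0.451 + 0.026 = 0.031412.
u_2 = 0.031412 × 0.451 + 0.026 = 0.040167.
u_3 = 0.040167 × 0.451 + 0.026 = 0.044115.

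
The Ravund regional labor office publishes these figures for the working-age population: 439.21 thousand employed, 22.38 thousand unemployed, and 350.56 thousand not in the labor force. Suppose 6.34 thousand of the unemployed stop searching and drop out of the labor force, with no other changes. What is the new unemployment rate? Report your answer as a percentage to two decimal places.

Initially, labor force = 439.21 + 22.38 = 461.59 thousand, so u = 22.38/461.59 = 4.85%.
After the change, unemployed and labor force both fall by 6.34 → E = 439.21, U = 16.04, labor force = 455.25 thousand.
New unemployment rate = 16.04 / 455.25 = 3.52%.

New unemployment rate ≈ 3.52%.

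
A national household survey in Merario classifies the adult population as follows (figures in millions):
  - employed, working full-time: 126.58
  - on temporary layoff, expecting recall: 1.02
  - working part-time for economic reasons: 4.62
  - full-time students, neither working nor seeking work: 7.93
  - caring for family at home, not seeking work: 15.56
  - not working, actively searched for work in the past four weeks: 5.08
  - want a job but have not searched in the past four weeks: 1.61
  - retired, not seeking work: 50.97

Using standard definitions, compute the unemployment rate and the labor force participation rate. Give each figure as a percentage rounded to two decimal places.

Employed = 126.58 + 4.62 = 131.20 million (anyone who worked, including part-time for economic reasons, counts as employed).
Unemployed = 1.02 + 5.08 = 6.10 million (jobless and actively searching, or on temporary layoff).
Labor force = 131.20 + 6.10 = 137.30 million.
Not in labor force = 7.93 + 15.56 + 1.61 + 50.97 = 76.07 million (those not working and not actively searching are outside the labor force — including those who want a job but have given up searching).
Civilian working-age population = 137.30 + 76.07 = 213.37 million.
Unemployment rate = 6.10 / 137.30 = 4.44%.
Labor force participation rate = 137.30 / 213.37 = 64.35%.

Unemployment rate ≈ 4.44%; labor force participation rate ≈ 64.35%.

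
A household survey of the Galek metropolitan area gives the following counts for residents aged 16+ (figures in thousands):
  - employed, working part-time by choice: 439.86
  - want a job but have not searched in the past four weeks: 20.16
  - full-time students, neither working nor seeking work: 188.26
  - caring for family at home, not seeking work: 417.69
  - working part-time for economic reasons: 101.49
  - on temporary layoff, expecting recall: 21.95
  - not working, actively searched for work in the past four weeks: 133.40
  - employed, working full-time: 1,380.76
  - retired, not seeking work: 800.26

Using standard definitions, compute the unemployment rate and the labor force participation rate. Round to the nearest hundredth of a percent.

Employed = 439.86 + 101.49 + 1,380.76 = 1,922.11 thousand (anyone who worked, including part-time for economic reasons, counts as employed).
Unemployed = 21.95 + 133.40 = 155.35 thousand (jobless and actively searching, or on temporary layoff).
Labor force = 1,922.11 + 155.35 = 2,077.46 thousand.
Not in labor force = 20.16 + 188.26 + 417.69 + 800.26 = 1,426.37 thousand (those not working and not actively searching are outside the labor force — including those who want a job but have given up searching).
Civilian working-age population = 2,077.46 + 1,426.37 = 3,503.83 thousand.
Unemployment rate = 155.35 / 2,077.46 = 7.48%.
Labor force participation rate = 2,077.46 / 3,503.83 = 59.29%.

Unemployment rate ≈ 7.48%; labor force participation rate ≈ 59.29%.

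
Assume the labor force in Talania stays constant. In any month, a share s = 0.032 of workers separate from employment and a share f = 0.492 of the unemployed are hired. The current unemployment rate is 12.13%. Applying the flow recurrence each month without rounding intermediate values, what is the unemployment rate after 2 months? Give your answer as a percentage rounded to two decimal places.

Unemployment rate after two months ≈ 7.47%.

With a fixed labor force, u_{t+1} = u_t + s·(1−u_t) − f·u_t = u_t·(1−s−f) + s.
Here 1−s−f = 0.476 and s = 0.032.
u_1 = 0.121300 × 0.476 + 0.032 = 0.089739.
u_2 = 0.089739 × 0.476 + 0.032 = 0.074716.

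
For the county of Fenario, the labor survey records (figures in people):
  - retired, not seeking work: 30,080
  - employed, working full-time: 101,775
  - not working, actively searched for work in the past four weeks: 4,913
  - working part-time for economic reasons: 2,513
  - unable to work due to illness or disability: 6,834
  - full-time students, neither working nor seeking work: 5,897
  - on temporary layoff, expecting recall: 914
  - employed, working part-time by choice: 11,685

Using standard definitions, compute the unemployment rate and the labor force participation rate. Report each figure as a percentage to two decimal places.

Employed = 101,775 + 2,513 + 11,685 = 115,973 (anyone who worked, including part-time for economic reasons, counts as employed).
Unemployed = 4,913 + 914 = 5,827 (jobless and actively searching, or on temporary layoff).
Labor force = 115,973 + 5,827 = 121,800.
Not in labor force = 30,080 + 6,834 + 5,897 = 42,811 (those not working and not actively searching are outside the labor force).
Civilian working-age population = 121,800 + 42,811 = 164,611.
Unemployment rate = 5,827 / 121,800 = 4.78%.
Labor force participation rate = 121,800 / 164,611 = 73.99%.

Unemployment rate ≈ 4.78%; labor force participation rate ≈ 73.99%.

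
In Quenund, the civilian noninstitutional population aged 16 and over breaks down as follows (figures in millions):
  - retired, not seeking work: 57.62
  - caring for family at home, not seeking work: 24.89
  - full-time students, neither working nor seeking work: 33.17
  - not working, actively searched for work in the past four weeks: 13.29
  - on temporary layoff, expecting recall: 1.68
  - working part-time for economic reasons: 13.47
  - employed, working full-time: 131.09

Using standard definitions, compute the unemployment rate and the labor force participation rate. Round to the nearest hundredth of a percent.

Unemployment rate ≈ 9.38%; labor force participation rate ≈ 57.97%.

Employed = 13.47 + 131.09 = 144.56 million (anyone who worked, including part-time for economic reasons, counts as employed).
Unemployed = 13.29 + 1.68 = 14.97 million (jobless and actively searching, or on temporary layoff).
Labor force = 144.56 + 14.97 = 159.53 million.
Not in labor force = 57.62 + 24.89 + 33.17 = 115.68 million (those not working and not actively searching are outside the labor force).
Civilian working-age population = 159.53 + 115.68 = 275.21 million.
Unemployment rate = 14.97 / 159.53 = 9.38%.
Labor force participation rate = 159.53 / 275.21 = 57.97%.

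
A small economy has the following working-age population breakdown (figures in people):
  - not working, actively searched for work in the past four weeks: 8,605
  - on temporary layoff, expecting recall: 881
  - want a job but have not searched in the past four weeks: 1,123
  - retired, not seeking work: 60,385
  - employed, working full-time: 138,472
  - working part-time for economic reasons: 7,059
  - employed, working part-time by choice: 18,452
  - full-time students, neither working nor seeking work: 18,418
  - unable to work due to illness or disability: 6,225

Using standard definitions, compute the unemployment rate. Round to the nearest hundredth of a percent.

Employed = 138,472 + 7,059 + 18,452 = 163,983 (anyone who worked, including part-time for economic reasons, counts as employed).
Unemployed = 8,605 + 881 = 9,486 (jobless and actively searching, or on temporary layoff).
Labor force = 163,983 + 9,486 = 173,469.
Unemployment rate = 9,486 / 173,469 = 5.47%.

Unemployment rate ≈ 5.47%.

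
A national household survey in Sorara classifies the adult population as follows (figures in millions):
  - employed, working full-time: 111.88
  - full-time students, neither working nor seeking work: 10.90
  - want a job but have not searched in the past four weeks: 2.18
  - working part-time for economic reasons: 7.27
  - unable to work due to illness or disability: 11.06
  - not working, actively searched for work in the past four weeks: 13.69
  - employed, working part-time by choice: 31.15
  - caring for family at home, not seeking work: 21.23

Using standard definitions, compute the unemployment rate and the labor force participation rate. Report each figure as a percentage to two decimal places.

Unemployment rate ≈ 8.35%; labor force participation rate ≈ 78.33%.

Employed = 111.88 + 7.27 + 31.15 = 150.30 million (anyone who worked, including part-time for economic reasons, counts as employed).
Unemployed = 13.69 million.
Labor force = 150.30 + 13.69 = 163.99 million.
Not in labor force = 10.90 + 2.18 + 11.06 + 21.23 = 45.37 million (those not working and not actively searching are outside the labor force — including those who want a job but have given up searching).
Civilian working-age population = 163.99 + 45.37 = 209.36 million.
Unemployment rate = 13.69 / 163.99 = 8.35%.
Labor force participation rate = 163.99 / 209.36 = 78.33%.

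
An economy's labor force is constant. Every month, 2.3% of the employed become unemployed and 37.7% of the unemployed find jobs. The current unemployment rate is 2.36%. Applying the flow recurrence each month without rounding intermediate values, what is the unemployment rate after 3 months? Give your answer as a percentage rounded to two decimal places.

Unemployment rate after three months ≈ 5.02%.

With a fixed labor force, u_{t+1} = u_t + s·(1−u_t) − f·u_t = u_t·(1−s−f) + s.
Here 1−s−f = 0.600 and s = 0.023.
u_1 = 0.023600 × 0.600 + 0.023 = 0.037160.
u_2 = 0.037160 × 0.600 + 0.023 = 0.045296.
u_3 = 0.045296 × 0.600 + 0.023 = 0.050178.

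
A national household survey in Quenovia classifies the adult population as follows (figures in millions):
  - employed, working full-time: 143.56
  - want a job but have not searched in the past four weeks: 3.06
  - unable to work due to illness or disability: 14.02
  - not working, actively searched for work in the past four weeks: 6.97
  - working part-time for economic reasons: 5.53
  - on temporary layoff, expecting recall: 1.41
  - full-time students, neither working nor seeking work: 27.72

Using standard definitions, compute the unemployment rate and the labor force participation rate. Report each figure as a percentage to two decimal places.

Employed = 143.56 + 5.53 = 149.09 million (anyone who worked, including part-time for economic reasons, counts as employed).
Unemployed = 6.97 + 1.41 = 8.38 million (jobless and actively searching, or on temporary layoff).
Labor force = 149.09 + 8.38 = 157.47 million.
Not in labor force = 3.06 + 14.02 + 27.72 = 44.80 million (those not working and not actively searching are outside the labor force — including those who want a job but have given up searching).
Civilian working-age population = 157.47 + 44.80 = 202.27 million.
Unemployment rate = 8.38 / 157.47 = 5.32%.
Labor force participation rate = 157.47 / 202.27 = 77.85%.

Unemployment rate ≈ 5.32%; labor force participation rate ≈ 77.85%.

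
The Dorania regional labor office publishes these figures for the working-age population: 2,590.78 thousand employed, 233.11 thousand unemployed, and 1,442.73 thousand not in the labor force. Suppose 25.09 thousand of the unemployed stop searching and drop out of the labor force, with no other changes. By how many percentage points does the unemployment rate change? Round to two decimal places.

Initially, labor force = 2,590.78 + 233.11 = 2,823.89 thousand, so u = 233.11/2,823.89 = 8.25%.
After the change, unemployed and labor force both fall by 25.09 → E = 2,590.78, U = 208.02, labor force = 2,798.80 thousand.
New unemployment rate = 208.02 / 2,798.80 = 7.43%.
Change = 7.43% − 8.25% = −0.82 percentage points.

The unemployment rate changes by −0.82 percentage points.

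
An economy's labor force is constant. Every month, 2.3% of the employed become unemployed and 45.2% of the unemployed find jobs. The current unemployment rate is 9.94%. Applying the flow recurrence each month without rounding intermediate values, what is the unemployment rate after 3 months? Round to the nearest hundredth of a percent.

With a fixed labor force, u_{t+1} = u_t + s·(1−u_t) − f·u_t = u_t·(1−s−f) + s.
Here 1−s−f = 0.525 and s = 0.023.
u_1 = 0.099400 × 0.525 + 0.023 = 0.075185.
u_2 = 0.075185 × 0.525 + 0.023 = 0.062472.
u_3 = 0.062472 × 0.525 + 0.023 = 0.055798.

Unemployment rate after three months ≈ 5.58%.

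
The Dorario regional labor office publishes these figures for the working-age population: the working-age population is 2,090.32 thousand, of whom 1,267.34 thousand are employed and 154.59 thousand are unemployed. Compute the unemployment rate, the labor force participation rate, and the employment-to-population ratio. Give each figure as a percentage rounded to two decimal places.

Unemployment rate ≈ 10.87%; labor force participation rate ≈ 68.02%; employment-population ratio ≈ 60.63%.

Labor force = employed + unemployed = 1,267.34 + 154.59 = 1,421.93 thousand.
Unemployment rate = 154.59 / 1,421.93 = 10.87%.
Labor force participation rate = 1,421.93 / 2,090.32 = 68.02%.
Employment-population ratio = 1,267.34 / 2,090.32 = 60.63%.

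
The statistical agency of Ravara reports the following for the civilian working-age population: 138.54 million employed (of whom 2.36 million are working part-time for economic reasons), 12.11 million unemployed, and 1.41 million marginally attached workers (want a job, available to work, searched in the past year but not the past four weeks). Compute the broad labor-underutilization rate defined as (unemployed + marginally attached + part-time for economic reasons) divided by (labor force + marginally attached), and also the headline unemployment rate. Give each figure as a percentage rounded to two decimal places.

Broad underutilization rate ≈ 10.44%; headline unemployment rate ≈ 8.04%.

Labor force = 138.54 + 12.11 = 150.65 million.
Numerator = 12.11 + 1.41 + 2.36 = 15.88 million.
Denominator = 150.65 + 1.41 = 152.06 million.
Broad rate = 15.88 / 152.06 = 10.44%.
Headline unemployment rate = 12.11 / 150.65 = 8.04%.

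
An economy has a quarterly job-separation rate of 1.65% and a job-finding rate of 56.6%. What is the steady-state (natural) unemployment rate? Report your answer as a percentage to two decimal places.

Steady-state unemployment rate ≈ 2.83%.

At steady state the flows balance: s·E = f·U, so U/(E+U) = s/(s+f).
u* = 1.65 / (1.65 + 56.6) = 1.65 / 58.25 = 2.83%.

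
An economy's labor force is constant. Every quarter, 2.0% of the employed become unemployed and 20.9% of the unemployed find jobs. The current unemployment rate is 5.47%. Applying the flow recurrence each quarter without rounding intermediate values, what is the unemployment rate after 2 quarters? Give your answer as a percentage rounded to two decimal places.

With a fixed labor force, u_{t+1} = u_t + s·(1−u_t) − f·u_t = u_t·(1−s−f) + s.
Here 1−s−f = 0.771 and s = 0.020.
u_1 = 0.054700 × 0.771 + 0.020 = 0.062174.
u_2 = 0.062174 × 0.771 + 0.020 = 0.067936.

Unemployment rate after two quarters ≈ 6.79%.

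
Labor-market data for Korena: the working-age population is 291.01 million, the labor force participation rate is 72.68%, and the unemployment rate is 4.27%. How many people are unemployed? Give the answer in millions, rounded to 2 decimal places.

Labor force = 0.7268 × 291.01 = 211.51 million.
Unemployed = 0.0427 × 211.51 ≈ 9.03 million.

About 9.03 million are unemployed.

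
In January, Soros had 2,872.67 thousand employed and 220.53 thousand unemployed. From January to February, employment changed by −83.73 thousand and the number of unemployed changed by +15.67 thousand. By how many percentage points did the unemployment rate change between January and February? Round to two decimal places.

The unemployment rate changed by +0.68 percentage points.

January: labor force = 2,872.67 + 220.53 = 3,093.20; u = 220.53/3,093.20 = 7.13%.
February: labor force = 2,788.94 + 236.20 = 3,025.14; u = 236.20/3,025.14 = 7.81%.
Change = 7.81% − 7.13% = +0.68 pp.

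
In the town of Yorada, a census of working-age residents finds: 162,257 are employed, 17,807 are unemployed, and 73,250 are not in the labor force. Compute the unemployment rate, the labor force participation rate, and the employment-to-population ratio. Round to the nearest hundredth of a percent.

Unemployment rate ≈ 9.89%; labor force participation rate ≈ 71.08%; employment-population ratio ≈ 64.05%.

Labor force = employed + unemployed = 162,257 + 17,807 = 180,064.
Working-age population = 180,064 + 73,250 = 253,314.
Unemployment rate = 17,807 / 180,064 = 9.89%.
Labor force participation rate = 180,064 / 253,314 = 71.08%.
Employment-population ratio = 162,257 / 253,314 = 64.05%.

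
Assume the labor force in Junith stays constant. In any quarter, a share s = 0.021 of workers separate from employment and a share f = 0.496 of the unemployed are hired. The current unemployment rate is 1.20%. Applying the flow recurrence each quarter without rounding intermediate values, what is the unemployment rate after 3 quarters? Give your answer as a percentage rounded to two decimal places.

With a fixed labor force, u_{t+1} = u_t + s·(1−u_t) − f·u_t = u_t·(1−s−f) + s.
Here 1−s−f = 0.483 and s = 0.021.
u_1 = 0.012000 × 0.483 + 0.021 = 0.026796.
u_2 = 0.026796 × 0.483 + 0.021 = 0.033942.
u_3 = 0.033942 × 0.483 + 0.021 = 0.037394.

Unemployment rate after three quarters ≈ 3.74%.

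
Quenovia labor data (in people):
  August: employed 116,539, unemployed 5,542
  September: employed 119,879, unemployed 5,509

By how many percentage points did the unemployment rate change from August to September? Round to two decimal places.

The unemployment rate changed by −0.15 percentage points.

August: labor force = 116,539 + 5,542 = 122,081; u = 5,542/122,081 = 4.54%.
September: labor force = 119,879 + 5,509 = 125,388; u = 5,509/125,388 = 4.39%.
Change = 4.39% − 4.54% = −0.15 pp.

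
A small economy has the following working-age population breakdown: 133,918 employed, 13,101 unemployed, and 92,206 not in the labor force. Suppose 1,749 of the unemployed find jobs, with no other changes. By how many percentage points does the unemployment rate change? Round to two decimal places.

Initially, labor force = 133,918 + 13,101 = 147,019, so u = 13,101/147,019 = 8.91%.
After the change, unemployed falls and employed rises by 1,749; labor force unchanged → E = 135,667, U = 11,352, labor force = 147,019.
New unemployment rate = 11,352 / 147,019 = 7.72%.
Change = 7.72% − 8.91% = −1.19 percentage points.

The unemployment rate changes by −1.19 percentage points.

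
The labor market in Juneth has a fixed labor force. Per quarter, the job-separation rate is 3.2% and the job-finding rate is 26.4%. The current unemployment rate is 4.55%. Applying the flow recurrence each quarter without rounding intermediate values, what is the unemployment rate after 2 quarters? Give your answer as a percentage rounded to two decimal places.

With a fixed labor force, u_{t+1} = u_t + s·(1−u_t) − f·u_t = u_t·(1−s−f) + s.
Here 1−s−f = 0.704 and s = 0.032.
u_1 = 0.045500 × 0.704 + 0.032 = 0.064032.
u_2 = 0.064032 × 0.704 + 0.032 = 0.077079.

Unemployment rate after two quarters ≈ 7.71%.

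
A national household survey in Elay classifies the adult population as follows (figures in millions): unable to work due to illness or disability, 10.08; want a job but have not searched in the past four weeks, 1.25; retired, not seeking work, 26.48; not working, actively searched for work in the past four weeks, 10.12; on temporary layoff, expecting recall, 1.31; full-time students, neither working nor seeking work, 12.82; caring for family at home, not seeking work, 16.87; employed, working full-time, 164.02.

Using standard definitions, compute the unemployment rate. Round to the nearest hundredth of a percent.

Employed = 164.02 million.
Unemployed = 10.12 + 1.31 = 11.43 million (jobless and actively searching, or on temporary layoff).
Labor force = 164.02 + 11.43 = 175.45 million.
Unemployment rate = 11.43 / 175.45 = 6.51%.

Unemployment rate ≈ 6.51%.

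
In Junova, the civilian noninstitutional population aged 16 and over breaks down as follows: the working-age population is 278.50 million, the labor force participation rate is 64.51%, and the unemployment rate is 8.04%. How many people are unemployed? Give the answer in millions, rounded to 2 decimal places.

About 14.44 million are unemployed.

Labor force = 0.6451 × 278.50 = 179.66 million.
Unemployed = 0.0804 × 179.66 ≈ 14.44 million.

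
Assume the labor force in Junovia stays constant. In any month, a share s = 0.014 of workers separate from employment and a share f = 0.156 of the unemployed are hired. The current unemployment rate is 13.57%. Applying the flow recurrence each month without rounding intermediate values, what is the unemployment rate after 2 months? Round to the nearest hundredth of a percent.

With a fixed labor force, u_{t+1} = u_t + s·(1−u_t) − f·u_t = u_t·(1−s−f) + s.
Here 1−s−f = 0.830 and s = 0.014.
u_1 = 0.135700 × 0.830 + 0.014 = 0.126631.
u_2 = 0.126631 × 0.830 + 0.014 = 0.119104.

Unemployment rate after two months ≈ 11.91%.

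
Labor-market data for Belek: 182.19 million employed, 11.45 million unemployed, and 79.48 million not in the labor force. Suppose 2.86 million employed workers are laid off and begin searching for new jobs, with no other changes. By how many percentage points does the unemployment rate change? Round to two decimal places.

Initially, labor force = 182.19 + 11.45 = 193.64 million, so u = 11.45/193.64 = 5.91%.
After the change, employed falls and unemployed rises by 2.86; labor force unchanged → E = 179.33, U = 14.31, labor force = 193.64 million.
New unemployment rate = 14.31 / 193.64 = 7.39%.
Change = 7.39% − 5.91% = +1.48 percentage points.

The unemployment rate changes by +1.48 percentage points.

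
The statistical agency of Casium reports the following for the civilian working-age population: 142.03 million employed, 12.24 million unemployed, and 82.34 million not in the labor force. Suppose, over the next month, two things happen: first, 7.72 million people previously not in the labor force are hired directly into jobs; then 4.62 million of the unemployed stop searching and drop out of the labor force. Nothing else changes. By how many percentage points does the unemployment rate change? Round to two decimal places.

The unemployment rate changes by −3.09 percentage points.

Initially, labor force = 142.03 + 12.24 = 154.27 million, so u = 12.24/154.27 = 7.93%.
After the first change, employed and labor force both rise by 7.72; unemployed unchanged → E = 149.75, U = 12.24, labor force = 161.99 million.
After the second change, unemployed and labor force both fall by 4.62 → E = 149.75, U = 7.62, labor force = 157.37 million.
New unemployment rate = 7.62 / 157.37 = 4.84%.
Change = 4.84% − 7.93% = −3.09 percentage points.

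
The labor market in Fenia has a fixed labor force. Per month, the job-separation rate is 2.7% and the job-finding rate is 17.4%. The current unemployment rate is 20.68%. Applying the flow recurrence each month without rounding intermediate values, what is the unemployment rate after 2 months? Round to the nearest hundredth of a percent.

With a fixed labor force, u_{t+1} = u_t + s·(1−u_t) − f·u_t = u_t·(1−s−f) + s.
Here 1−s−f = 0.799 and s = 0.027.
u_1 = 0.206800 × 0.799 + 0.027 = 0.192233.
u_2 = 0.192233 × 0.799 + 0.027 = 0.180594.

Unemployment rate after two months ≈ 18.06%.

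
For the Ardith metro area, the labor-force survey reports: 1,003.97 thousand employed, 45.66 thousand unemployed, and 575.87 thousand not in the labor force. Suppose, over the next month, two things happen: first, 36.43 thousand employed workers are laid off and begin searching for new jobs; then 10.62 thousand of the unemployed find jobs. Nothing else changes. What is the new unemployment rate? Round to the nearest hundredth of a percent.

New unemployment rate ≈ 6.81%.

Initially, labor force = 1,003.97 + 45.66 = 1,049.63 thousand, so u = 45.66/1,049.63 = 4.35%.
After the first change, employed falls and unemployed rises by 36.43; labor force unchanged → E = 967.54, U = 82.09, labor force = 1,049.63 thousand.
After the second change, unemployed falls and employed rises by 10.62; labor force unchanged → E = 978.16, U = 71.47, labor force = 1,049.63 thousand.
New unemployment rate = 71.47 / 1,049.63 = 6.81%.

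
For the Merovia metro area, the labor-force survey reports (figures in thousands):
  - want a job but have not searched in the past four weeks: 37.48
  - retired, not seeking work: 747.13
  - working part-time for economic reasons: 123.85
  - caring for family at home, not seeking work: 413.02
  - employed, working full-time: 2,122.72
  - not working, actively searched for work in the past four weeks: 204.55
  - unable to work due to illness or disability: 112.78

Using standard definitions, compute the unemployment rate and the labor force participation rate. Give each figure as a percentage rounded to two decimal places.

Unemployment rate ≈ 8.35%; labor force participation rate ≈ 65.16%.

Employed = 123.85 + 2,122.72 = 2,246.57 thousand (anyone who worked, including part-time for economic reasons, counts as employed).
Unemployed = 204.55 thousand.
Labor force = 2,246.57 + 204.55 = 2,451.12 thousand.
Not in labor force = 37.48 + 747.13 + 413.02 + 112.78 = 1,310.41 thousand (those not working and not actively searching are outside the labor force — including those who want a job but have given up searching).
Civilian working-age population = 2,451.12 + 1,310.41 = 3,761.53 thousand.
Unemployment rate = 204.55 / 2,451.12 = 8.35%.
Labor force participation rate = 2,451.12 / 3,761.53 = 65.16%.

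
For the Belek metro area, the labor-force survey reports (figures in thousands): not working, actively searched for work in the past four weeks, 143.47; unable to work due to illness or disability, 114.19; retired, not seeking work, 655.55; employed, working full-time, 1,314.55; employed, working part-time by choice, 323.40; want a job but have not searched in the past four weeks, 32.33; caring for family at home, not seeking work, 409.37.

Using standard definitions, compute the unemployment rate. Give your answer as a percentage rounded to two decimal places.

Employed = 1,314.55 + 323.40 = 1,637.95 thousand.
Unemployed = 143.47 thousand.
Labor force = 1,637.95 + 143.47 = 1,781.42 thousand.
Unemployment rate = 143.47 / 1,781.42 = 8.05%.

Unemployment rate ≈ 8.05%.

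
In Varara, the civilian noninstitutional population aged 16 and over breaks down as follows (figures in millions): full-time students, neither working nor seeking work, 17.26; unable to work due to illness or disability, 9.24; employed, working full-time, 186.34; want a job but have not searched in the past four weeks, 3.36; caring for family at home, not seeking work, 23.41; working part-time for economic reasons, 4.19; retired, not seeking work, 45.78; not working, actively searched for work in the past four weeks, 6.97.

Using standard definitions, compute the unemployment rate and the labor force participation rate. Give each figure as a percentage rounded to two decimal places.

Employed = 186.34 + 4.19 = 190.53 million (anyone who worked, including part-time for economic reasons, counts as employed).
Unemployed = 6.97 million.
Labor force = 190.53 + 6.97 = 197.50 million.
Not in labor force = 17.26 + 9.24 + 3.36 + 23.41 + 45.78 = 99.05 million (those not working and not actively searching are outside the labor force — including those who want a job but have given up searching).
Civilian working-age population = 197.50 + 99.05 = 296.55 million.
Unemployment rate = 6.97 / 197.50 = 3.53%.
Labor force participation rate = 197.50 / 296.55 = 66.60%.

Unemployment rate ≈ 3.53%; labor force participation rate ≈ 66.60%.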